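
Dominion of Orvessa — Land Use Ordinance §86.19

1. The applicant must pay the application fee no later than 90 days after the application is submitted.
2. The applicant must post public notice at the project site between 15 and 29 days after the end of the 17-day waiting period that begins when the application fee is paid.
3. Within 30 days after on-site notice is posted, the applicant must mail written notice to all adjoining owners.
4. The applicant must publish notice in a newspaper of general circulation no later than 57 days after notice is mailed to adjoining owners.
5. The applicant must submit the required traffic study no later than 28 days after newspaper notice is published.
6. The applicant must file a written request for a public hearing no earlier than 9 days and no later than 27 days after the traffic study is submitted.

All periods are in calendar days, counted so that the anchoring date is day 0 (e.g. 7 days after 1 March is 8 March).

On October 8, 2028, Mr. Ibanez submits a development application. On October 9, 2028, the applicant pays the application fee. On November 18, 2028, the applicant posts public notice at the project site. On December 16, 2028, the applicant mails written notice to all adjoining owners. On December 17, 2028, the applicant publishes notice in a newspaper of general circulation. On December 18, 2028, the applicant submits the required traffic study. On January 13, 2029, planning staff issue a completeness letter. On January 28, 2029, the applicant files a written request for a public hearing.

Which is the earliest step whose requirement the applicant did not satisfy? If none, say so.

Step 1 — counting 90 days from October 8, 2028 (when the application is submitted) gives a deadline of January 6, 2029; done October 9, 2028 — timely.
Step 2 — 15 and 29 days from October 26, 2028 (end of the 17-day waiting period, which began when the application fee is paid on October 9, 2028) are November 10, 2028 and November 24, 2028 respectively; done November 18, 2028 — within the window.
Step 3 — counting 30 days from November 18, 2028 (when on-site notice is posted) gives a deadline of December 18, 2028; December 16, 2028 is within that limit.
Step 4 — counting 57 days from December 16, 2028 (when notice is mailed to adjoining owners) gives a deadline of February 11, 2029; completed December 17, 2028, before the deadline.
Step 5 — counting 28 days from December 17, 2028 (when newspaper notice is published) gives a deadline of January 14, 2029; December 18, 2028 is within that limit.
Step 6 — 9 and 27 days from December 18, 2028 (when the traffic study is submitted) are December 27, 2028 and January 14, 2029 respectively; done January 28, 2029 — 14 days after the window closed.

Step 6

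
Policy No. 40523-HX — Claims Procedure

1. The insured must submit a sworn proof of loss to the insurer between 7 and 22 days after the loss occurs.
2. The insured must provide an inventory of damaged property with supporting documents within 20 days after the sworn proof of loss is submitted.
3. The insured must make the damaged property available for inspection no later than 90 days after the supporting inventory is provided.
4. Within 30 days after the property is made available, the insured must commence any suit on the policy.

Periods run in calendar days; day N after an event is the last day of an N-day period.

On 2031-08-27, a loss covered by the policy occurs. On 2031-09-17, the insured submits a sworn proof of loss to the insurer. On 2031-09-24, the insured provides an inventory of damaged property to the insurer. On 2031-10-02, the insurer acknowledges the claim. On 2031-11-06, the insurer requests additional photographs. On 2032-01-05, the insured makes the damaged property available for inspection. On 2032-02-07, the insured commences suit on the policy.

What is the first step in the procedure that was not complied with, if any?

Step 3

(1) the permitted window runs from 2031-08-27 + 7 = 2031-09-03 to 2031-08-27 + 22 = 2031-09-18; done 2031-09-17 — within the window.
(2) due by 2031-09-17 + 20 days = 2031-10-07; completed 2031-09-24, before the deadline.
(3) due by 2031-09-24 + 90 days = 2031-12-23; done 2032-01-05 — 13 days late.
The analysis stops there.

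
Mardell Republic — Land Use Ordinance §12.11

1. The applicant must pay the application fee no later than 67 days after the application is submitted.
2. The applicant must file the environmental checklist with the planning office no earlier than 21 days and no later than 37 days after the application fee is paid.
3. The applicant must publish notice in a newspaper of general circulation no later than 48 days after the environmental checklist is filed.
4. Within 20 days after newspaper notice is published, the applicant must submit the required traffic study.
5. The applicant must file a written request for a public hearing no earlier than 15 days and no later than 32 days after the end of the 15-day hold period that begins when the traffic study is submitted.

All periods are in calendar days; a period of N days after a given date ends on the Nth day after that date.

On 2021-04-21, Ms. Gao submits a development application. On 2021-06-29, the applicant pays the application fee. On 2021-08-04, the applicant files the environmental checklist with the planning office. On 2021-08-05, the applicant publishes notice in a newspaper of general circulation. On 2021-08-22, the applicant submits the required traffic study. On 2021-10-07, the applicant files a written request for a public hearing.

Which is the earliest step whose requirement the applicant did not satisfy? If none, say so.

Step 1 — counting 67 days from 2021-04-21 (when the application is submitted) gives a deadline of 2021-06-27; 2021-06-29 misses that deadline by 2 days.

Step 1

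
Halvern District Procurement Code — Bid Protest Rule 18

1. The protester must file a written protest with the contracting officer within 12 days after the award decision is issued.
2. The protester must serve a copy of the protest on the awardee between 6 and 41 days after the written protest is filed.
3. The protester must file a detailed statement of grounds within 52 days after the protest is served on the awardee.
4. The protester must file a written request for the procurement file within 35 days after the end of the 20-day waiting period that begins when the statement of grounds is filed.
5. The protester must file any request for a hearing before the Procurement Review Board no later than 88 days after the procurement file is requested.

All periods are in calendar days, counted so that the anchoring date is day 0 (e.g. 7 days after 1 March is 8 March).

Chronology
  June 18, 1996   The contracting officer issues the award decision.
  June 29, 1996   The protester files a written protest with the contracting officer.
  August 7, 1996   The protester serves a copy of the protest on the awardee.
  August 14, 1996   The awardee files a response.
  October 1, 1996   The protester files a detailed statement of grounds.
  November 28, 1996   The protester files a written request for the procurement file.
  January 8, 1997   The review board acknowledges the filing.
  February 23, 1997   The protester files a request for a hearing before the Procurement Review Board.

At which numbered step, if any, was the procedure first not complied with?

Step 3

Step 1 — counting 12 days from June 18, 1996 (when the award decision is issued) gives a deadline of June 30, 1996; done June 29, 1996 — timely.
Step 2 — 6 and 41 days from June 29, 1996 (when the written protest is filed) are July 5, 1996 and August 9, 1996 respectively; August 7, 1996 falls inside that range.
Step 3 — counting 52 days from August 7, 1996 (when the protest is served on the awardee) gives a deadline of September 28, 1996; not done until October 1, 1996, 3 days after the deadline.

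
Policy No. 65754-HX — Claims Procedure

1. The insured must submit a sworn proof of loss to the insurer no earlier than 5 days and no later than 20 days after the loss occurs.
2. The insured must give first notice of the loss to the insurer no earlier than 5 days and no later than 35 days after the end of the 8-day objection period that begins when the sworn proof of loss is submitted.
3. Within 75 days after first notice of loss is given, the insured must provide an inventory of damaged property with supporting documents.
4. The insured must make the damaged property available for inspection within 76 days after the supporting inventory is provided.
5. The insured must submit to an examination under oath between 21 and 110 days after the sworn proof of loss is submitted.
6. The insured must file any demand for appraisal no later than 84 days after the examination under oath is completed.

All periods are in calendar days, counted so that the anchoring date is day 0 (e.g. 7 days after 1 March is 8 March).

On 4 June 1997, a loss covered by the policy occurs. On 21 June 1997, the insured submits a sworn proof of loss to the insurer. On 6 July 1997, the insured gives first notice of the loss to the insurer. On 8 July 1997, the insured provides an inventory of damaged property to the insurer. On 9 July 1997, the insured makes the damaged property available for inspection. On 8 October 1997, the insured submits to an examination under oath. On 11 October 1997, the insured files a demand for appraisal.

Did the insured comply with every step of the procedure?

Yes

(1) the permitted window runs from 4 June 1997 + 5 = 9 June 1997 to 4 June 1997 + 20 = 24 June 1997; done 21 June 1997 — within the window.
(2) the permitted window runs from 29 June 1997 + 5 = 4 July 1997 to 29 June 1997 + 35 = 3 August 1997; 6 July 1997 falls inside that range.
(3) due by 6 July 1997 + 75 days = 19 September 1997; completed 8 July 1997, before the deadline.
(4) due by 8 July 1997 + 76 days = 22 September 1997; 9 July 1997 is within that limit.
(5) the permitted window runs from 21 June 1997 + 21 = 12 July 1997 to 21 June 1997 + 110 = 9 October 1997; done 8 October 1997, which is between those dates.
(6) due by 8 October 1997 + 84 days = 31 December 1997; 11 October 1997 is within that limit.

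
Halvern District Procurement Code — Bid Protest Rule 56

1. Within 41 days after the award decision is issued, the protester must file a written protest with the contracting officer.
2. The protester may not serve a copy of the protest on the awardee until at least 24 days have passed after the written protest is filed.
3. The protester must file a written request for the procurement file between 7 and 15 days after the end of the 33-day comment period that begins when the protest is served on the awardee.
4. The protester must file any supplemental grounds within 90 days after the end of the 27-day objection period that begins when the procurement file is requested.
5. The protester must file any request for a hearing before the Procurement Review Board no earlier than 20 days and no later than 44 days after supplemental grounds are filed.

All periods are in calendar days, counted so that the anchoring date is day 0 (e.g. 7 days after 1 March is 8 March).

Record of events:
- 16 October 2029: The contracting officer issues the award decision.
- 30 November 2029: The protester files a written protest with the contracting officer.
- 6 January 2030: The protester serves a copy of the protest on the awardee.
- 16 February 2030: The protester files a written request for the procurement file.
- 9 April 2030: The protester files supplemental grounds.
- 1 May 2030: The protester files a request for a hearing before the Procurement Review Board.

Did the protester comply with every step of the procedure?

Step 1: 41 days after 16 October 2029 (when the award decision is issued) is 26 November 2029; not done until 30 November 2029, 4 days after the deadline.
Later steps need not be reached.

No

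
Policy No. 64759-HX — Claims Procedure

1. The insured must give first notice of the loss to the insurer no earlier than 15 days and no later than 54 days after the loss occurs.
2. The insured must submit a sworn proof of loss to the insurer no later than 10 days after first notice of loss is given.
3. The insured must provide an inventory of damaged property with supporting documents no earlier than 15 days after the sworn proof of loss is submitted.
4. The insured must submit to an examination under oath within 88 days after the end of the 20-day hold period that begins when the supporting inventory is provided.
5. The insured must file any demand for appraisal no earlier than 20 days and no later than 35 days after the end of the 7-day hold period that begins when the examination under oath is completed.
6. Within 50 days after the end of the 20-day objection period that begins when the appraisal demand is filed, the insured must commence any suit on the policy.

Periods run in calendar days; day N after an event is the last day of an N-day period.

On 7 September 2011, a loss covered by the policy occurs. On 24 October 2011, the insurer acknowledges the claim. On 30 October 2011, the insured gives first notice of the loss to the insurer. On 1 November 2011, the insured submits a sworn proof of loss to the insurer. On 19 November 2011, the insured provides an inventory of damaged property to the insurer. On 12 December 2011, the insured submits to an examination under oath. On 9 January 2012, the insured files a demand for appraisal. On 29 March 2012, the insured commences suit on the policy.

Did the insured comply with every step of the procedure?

No

Step 1: the window is 15–54 days after 7 September 2011 (when the loss occurs), so 22 September 2011 through 31 October 2011; 30 October 2011 falls inside that range.
Step 2: 10 days after 30 October 2011 (when first notice of loss is given) is 9 November 2011; done 1 November 2011 — timely.
Step 3: the earliest permitted date is 15 days after 1 November 2011 (when the sworn proof of loss is submitted), i.e. 16 November 2011; done 19 November 2011 — permitted.
Step 4: 88 days after 9 December 2011 (end of the 20-day hold period, which began when the supporting inventory is provided on 19 November 2011) is 6 March 2012; completed 12 December 2011, before the deadline.
Step 5: the window is 20–35 days after 19 December 2011 (end of the 7-day hold period, which began when the examination under oath is completed on 12 December 2011), so 8 January 2012 through 23 January 2012; done 9 January 2012, which is between those dates.
Step 6: 50 days after 29 January 2012 (end of the 20-day objection period, which began when the appraisal demand is filed on 9 January 2012) is 19 March 2012; done 29 March 2012 — 10 days late.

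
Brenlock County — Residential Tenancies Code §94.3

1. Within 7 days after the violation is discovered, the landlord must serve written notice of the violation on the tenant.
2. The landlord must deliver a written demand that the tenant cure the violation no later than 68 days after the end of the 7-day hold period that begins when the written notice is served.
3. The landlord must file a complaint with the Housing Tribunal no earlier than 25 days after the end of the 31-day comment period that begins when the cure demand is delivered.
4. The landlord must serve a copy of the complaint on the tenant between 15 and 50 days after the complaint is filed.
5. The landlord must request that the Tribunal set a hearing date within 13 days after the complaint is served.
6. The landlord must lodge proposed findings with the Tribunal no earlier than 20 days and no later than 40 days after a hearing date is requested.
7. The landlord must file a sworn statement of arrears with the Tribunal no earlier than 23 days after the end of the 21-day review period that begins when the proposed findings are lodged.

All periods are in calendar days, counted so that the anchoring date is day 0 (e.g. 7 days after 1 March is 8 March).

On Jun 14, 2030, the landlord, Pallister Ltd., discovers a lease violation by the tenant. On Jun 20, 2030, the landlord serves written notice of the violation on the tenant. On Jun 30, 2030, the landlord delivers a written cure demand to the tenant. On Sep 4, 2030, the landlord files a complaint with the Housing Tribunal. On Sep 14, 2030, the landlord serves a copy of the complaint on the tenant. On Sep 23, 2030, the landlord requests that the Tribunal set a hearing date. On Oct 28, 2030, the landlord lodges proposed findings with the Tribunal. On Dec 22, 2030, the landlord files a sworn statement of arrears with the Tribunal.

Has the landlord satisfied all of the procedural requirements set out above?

(1) due by Jun 14, 2030 + 7 days = Jun 21, 2030; done Jun 20, 2030 — timely.
(2) due by Jun 27, 2030 + 68 days = Sep 3, 2030; done Jun 30, 2030 — timely.
(3) permitted from Jul 31, 2030 + 25 days = Aug 25, 2030 onward; Sep 4, 2030 is on or after that date.
(4) the permitted window runs from Sep 4, 2030 + 15 = Sep 19, 2030 to Sep 4, 2030 + 50 = Oct 24, 2030; Sep 14, 2030 is 5 days too early.
The analysis stops there.

No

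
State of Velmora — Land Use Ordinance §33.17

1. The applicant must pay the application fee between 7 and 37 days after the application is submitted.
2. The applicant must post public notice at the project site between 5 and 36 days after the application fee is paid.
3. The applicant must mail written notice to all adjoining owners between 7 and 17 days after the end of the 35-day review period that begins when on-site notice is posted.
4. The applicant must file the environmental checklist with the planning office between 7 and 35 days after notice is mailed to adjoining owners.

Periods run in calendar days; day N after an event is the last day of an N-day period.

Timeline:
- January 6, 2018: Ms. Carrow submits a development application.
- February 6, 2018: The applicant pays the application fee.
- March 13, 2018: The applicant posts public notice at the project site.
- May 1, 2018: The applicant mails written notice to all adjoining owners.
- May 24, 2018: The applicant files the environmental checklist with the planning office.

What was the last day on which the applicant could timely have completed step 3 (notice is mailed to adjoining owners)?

On-site notice is posted on March 13, 2018; the 35-day review period therefore ends April 17, 2018, and step 3 runs from that date. The window is 7–17 days after April 17, 2018; it closes on May 4, 2018.

May 4, 2018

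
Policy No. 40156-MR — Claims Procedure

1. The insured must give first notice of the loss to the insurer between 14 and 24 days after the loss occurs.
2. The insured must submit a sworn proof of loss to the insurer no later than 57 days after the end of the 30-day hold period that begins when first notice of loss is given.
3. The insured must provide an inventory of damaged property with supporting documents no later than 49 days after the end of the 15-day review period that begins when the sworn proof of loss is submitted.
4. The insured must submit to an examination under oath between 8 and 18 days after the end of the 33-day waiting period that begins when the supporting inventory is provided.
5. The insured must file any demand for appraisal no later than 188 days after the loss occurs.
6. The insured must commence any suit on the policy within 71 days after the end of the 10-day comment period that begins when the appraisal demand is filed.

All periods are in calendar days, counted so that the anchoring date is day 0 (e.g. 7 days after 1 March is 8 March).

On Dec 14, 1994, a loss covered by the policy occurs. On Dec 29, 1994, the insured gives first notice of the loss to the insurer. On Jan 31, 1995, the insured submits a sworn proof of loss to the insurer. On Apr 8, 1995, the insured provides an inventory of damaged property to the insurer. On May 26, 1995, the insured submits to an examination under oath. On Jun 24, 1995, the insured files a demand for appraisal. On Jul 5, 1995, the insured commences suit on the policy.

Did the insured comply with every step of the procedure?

Step 1: the window is 14–24 days after Dec 14, 1994 (when the loss occurs), so Dec 28, 1994 through Jan 7, 1995; done Dec 29, 1994, which is between those dates.
Step 2: 57 days after Jan 28, 1995 (end of the 30-day hold period, which began when first notice of loss is given on Dec 29, 1994) is Mar 26, 1995; Jan 31, 1995 is within that limit.
Step 3: 49 days after Feb 15, 1995 (end of the 15-day review period, which began when the sworn proof of loss is submitted on Jan 31, 1995) is Apr 5, 1995; Apr 8, 1995 misses that deadline by 3 days.
The procedure was therefore not followed at step 3.

No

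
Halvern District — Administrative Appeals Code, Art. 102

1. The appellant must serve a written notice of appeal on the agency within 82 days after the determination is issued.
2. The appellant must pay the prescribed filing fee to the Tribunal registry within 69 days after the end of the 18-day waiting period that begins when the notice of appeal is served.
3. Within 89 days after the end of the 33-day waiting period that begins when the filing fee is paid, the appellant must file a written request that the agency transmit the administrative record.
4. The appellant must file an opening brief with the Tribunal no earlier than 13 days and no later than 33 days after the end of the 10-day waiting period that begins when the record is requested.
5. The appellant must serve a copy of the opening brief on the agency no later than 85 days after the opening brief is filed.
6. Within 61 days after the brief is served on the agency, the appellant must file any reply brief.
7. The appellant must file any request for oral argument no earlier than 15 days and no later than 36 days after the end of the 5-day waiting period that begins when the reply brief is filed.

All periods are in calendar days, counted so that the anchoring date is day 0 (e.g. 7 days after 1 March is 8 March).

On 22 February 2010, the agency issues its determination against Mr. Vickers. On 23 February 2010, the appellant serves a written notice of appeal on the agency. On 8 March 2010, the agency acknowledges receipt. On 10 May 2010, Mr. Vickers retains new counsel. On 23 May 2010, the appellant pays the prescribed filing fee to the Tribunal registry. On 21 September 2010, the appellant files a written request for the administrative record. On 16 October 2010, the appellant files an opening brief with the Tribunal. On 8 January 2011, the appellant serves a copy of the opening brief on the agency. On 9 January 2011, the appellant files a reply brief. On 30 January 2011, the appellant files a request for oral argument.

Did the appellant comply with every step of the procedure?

No

Step 1: 82 days after 22 February 2010 (when the determination is issued) is 15 May 2010; completed 23 February 2010, before the deadline.
Step 2: 69 days after 13 March 2010 (end of the 18-day waiting period, which began when the notice of appeal is served on 23 February 2010) is 21 May 2010; not done until 23 May 2010, 2 days after the deadline.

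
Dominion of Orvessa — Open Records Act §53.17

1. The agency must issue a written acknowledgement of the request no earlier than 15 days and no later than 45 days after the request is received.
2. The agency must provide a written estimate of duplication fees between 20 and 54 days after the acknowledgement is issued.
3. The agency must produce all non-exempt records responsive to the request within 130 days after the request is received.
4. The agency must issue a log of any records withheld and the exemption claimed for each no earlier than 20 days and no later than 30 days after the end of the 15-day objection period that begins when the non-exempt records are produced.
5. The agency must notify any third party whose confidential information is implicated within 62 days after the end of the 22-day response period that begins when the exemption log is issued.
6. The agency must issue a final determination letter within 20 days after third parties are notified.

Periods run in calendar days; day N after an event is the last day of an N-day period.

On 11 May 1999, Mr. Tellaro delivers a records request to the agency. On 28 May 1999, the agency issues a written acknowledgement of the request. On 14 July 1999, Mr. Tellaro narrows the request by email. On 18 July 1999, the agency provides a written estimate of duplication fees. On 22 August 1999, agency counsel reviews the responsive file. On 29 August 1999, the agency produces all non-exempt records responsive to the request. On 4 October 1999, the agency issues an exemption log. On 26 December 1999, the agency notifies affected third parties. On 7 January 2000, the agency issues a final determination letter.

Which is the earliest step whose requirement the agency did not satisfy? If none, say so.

Step 1: the window is 15–45 days after 11 May 1999 (when the request is received), so 26 May 1999 through 25 June 1999; 28 May 1999 falls inside that range.
Step 2: the window is 20–54 days after 28 May 1999 (when the acknowledgement is issued), so 17 June 1999 through 21 July 1999; done 18 July 1999, which is between those dates.
Step 3: 130 days after 11 May 1999 (when the request is received) is 18 September 1999; completed 29 August 1999, before the deadline.
Step 4: the window is 20–30 days after 13 September 1999 (end of the 15-day objection period, which began when the non-exempt records are produced on 29 August 1999), so 3 October 1999 through 13 October 1999; 4 October 1999 falls inside that range.
Step 5: 62 days after 26 October 1999 (end of the 22-day response period, which began when the exemption log is issued on 4 October 1999) is 27 December 1999; 26 December 1999 is within that limit.
Step 6: 20 days after 26 December 1999 (when third parties are notified) is 15 January 2000; completed 7 January 2000, before the deadline.

None — every step was satisfied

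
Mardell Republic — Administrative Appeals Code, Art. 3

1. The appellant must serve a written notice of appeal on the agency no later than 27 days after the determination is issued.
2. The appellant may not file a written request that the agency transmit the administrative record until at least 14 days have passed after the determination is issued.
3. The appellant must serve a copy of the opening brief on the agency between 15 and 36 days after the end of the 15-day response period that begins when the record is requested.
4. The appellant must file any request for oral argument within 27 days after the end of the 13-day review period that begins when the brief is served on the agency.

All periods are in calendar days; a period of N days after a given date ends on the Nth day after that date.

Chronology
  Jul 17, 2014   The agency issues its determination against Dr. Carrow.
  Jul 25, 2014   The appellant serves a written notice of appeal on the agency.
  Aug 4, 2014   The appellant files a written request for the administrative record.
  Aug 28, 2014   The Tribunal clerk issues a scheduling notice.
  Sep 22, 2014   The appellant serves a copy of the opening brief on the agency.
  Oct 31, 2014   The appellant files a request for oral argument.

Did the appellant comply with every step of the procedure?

Yes

Step 1 — counting 27 days from Jul 17, 2014 (when the determination is issued) gives a deadline of Aug 13, 2014; done Jul 25, 2014 — timely.
Step 2 — must wait 14 days from Jul 17, 2014 (when the determination is issued), so not before Jul 31, 2014; Aug 4, 2014 is on or after that date.
Step 3 — 15 and 36 days from Aug 19, 2014 (end of the 15-day response period, which began when the record is requested on Aug 4, 2014) are Sep 3, 2014 and Sep 24, 2014 respectively; done Sep 22, 2014 — within the window.
Step 4 — counting 27 days from Oct 5, 2014 (end of the 13-day review period, which began when the brief is served on the agency on Sep 22, 2014) gives a deadline of Nov 1, 2014; completed Oct 31, 2014, before the deadline.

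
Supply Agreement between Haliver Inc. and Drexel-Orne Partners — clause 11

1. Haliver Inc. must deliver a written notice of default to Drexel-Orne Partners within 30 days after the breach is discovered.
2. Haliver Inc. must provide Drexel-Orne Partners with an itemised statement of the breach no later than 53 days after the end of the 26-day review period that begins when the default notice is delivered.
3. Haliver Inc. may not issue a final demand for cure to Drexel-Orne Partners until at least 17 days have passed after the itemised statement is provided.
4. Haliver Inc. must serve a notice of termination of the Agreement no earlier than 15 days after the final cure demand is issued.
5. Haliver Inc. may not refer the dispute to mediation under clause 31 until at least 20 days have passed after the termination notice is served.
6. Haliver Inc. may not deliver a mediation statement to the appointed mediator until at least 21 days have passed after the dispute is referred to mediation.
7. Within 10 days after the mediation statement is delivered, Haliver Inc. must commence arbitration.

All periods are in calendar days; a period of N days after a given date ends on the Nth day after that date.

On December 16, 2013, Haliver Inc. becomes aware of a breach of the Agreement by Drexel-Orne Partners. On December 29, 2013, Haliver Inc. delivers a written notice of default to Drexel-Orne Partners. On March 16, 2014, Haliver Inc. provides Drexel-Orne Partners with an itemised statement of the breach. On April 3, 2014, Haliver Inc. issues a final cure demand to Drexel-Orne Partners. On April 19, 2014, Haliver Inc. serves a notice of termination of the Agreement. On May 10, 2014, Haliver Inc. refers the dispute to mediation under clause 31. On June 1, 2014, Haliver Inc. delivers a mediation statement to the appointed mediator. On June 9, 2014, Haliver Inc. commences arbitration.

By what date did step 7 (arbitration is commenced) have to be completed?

June 11, 2014

Step 7 runs from June 1, 2014, when the mediation statement is delivered. 10 days after June 1, 2014 is June 11, 2014.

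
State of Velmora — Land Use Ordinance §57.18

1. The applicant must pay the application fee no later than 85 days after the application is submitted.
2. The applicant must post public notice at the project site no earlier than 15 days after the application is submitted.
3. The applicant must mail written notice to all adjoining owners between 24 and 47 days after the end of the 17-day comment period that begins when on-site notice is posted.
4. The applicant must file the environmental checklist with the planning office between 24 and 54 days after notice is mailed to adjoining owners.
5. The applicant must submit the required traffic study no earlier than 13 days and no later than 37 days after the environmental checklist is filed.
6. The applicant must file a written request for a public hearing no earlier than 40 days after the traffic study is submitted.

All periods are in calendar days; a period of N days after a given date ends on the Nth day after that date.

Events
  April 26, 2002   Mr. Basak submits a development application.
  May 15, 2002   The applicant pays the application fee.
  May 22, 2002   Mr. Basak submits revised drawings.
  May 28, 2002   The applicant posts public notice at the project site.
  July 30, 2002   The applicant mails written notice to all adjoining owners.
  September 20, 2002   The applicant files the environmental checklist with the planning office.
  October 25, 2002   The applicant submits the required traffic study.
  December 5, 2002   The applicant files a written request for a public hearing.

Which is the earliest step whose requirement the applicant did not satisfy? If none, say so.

Step 1 — counting 85 days from April 26, 2002 (when the application is submitted) gives a deadline of July 20, 2002; May 15, 2002 is within that limit.
Step 2 — must wait 15 days from April 26, 2002 (when the application is submitted), so not before May 11, 2002; done May 28, 2002, after the minimum wait.
Step 3 — 24 and 47 days from June 14, 2002 (end of the 17-day comment period, which began when on-site notice is posted on May 28, 2002) are July 8, 2002 and July 31, 2002 respectively; July 30, 2002 falls inside that range.
Step 4 — 24 and 54 days from July 30, 2002 (when notice is mailed to adjoining owners) are August 23, 2002 and September 22, 2002 respectively; September 20, 2002 falls inside that range.
Step 5 — 13 and 37 days from September 20, 2002 (when the environmental checklist is filed) are October 3, 2002 and October 27, 2002 respectively; done October 25, 2002 — within the window.
Step 6 — must wait 40 days from October 25, 2002 (when the traffic study is submitted), so not before December 4, 2002; done December 5, 2002, after the minimum wait.

None — every step was satisfied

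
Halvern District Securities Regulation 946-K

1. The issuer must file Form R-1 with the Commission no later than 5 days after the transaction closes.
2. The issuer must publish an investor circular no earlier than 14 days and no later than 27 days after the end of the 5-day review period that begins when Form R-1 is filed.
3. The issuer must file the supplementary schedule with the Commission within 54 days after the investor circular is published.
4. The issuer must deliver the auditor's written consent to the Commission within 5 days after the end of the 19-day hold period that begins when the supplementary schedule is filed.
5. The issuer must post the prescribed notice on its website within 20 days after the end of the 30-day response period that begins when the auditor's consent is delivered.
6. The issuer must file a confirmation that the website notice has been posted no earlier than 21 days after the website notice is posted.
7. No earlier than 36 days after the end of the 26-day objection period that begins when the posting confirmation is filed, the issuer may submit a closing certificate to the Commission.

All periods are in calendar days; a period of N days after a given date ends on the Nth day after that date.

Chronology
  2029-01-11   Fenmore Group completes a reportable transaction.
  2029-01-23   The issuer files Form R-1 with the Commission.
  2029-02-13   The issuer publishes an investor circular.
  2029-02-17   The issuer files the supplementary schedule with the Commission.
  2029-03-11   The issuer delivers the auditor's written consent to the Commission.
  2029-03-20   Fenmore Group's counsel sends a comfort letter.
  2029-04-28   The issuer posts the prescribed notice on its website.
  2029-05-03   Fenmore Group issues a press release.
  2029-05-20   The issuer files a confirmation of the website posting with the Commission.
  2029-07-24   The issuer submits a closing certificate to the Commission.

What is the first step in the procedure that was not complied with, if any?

Step 1

Step 1 — counting 5 days from 2029-01-11 (when the transaction closes) gives a deadline of 2029-01-16; 2029-01-23 misses that deadline by 7 days.
The procedure was therefore not followed at step 1.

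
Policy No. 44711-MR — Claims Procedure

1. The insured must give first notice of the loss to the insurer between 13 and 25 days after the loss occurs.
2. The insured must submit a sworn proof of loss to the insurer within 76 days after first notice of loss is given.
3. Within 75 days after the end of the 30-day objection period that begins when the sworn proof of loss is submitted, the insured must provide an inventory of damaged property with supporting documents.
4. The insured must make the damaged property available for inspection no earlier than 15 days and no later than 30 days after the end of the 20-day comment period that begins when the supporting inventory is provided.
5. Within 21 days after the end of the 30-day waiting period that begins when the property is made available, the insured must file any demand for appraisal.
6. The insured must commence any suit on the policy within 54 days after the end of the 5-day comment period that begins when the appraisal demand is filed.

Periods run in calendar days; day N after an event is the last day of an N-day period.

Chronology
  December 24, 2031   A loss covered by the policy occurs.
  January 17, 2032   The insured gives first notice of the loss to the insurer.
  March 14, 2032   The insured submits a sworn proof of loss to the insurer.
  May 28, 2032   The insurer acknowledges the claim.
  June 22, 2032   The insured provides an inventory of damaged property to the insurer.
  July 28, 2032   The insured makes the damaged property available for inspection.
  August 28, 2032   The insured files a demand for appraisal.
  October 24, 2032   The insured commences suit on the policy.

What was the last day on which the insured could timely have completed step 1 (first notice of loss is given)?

Step 1 runs from December 24, 2031, when the loss occurs. The window is 13–25 days after December 24, 2031; it closes on January 18, 2032.

January 18, 2032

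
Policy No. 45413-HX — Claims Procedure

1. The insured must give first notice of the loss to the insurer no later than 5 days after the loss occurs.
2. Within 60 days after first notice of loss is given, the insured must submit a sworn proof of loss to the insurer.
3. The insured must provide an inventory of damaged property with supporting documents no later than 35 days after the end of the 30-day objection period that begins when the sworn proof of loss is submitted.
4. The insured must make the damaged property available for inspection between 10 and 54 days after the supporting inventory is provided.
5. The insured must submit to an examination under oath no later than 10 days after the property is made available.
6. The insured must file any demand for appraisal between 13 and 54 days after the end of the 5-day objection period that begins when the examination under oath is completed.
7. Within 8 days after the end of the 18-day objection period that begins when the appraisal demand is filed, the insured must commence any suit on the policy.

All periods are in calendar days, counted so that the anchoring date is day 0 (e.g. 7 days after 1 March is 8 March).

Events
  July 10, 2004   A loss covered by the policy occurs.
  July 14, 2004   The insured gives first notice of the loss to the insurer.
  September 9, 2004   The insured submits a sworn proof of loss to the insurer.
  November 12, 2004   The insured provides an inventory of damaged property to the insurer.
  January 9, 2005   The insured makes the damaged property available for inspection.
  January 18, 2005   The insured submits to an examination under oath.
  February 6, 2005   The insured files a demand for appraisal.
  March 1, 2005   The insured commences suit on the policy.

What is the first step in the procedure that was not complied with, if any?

Step 4

Step 1: 5 days after July 10, 2004 (when the loss occurs) is July 15, 2004; done July 14, 2004 — timely.
Step 2: 60 days after July 14, 2004 (when first notice of loss is given) is September 12, 2004; September 9, 2004 is within that limit.
Step 3: 35 days after October 9, 2004 (end of the 30-day objection period, which began when the sworn proof of loss is submitted on September 9, 2004) is November 13, 2004; done November 12, 2004 — timely.
Step 4: the window is 10–54 days after November 12, 2004 (when the supporting inventory is provided), so November 22, 2004 through January 5, 2005; January 9, 2005 is 4 days past the end of the window.
The analysis stops there.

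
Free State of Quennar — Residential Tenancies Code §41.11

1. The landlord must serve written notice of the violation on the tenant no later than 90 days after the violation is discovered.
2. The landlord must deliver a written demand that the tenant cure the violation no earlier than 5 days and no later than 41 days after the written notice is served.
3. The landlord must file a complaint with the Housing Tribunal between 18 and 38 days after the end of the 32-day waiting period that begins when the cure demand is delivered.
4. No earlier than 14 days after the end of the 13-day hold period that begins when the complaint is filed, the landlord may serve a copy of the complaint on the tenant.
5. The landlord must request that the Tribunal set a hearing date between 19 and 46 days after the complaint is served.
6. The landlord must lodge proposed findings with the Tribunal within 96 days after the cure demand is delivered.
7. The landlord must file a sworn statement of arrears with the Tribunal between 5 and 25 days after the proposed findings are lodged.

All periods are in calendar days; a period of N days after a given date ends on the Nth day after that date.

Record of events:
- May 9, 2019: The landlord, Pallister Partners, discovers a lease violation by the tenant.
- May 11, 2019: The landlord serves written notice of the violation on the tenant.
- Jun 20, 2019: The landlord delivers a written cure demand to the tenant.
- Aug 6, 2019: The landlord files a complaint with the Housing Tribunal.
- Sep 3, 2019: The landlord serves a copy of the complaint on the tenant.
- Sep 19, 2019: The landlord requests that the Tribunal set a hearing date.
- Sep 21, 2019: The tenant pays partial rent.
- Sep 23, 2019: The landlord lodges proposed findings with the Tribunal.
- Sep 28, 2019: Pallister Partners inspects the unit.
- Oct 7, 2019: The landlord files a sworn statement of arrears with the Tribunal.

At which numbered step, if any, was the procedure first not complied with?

Step 1 — counting 90 days from May 9, 2019 (when the violation is discovered) gives a deadline of Aug 7, 2019; completed May 11, 2019, before the deadline.
Step 2 — 5 and 41 days from May 11, 2019 (when the written notice is served) are May 16, 2019 and Jun 21, 2019 respectively; Jun 20, 2019 falls inside that range.
Step 3 — 18 and 38 days from Jul 22, 2019 (end of the 32-day waiting period, which began when the cure demand is delivered on Jun 20, 2019) are Aug 9, 2019 and Aug 29, 2019 respectively; done Aug 6, 2019 — 3 days before the window opened.
The analysis stops there.

Step 3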